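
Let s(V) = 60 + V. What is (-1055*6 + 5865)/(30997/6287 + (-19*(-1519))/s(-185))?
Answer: 121810625/59191494 ≈ 2.0579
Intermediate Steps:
(-1055*6 + 5865)/(30997/6287 + (-19*(-1519))/s(-185)) = (-1055*6 + 5865)/(30997/6287 + (-19*(-1519))/(60 - 185)) = (-6330 + 5865)/(30997*(1/6287) + 28861/(-125)) = -465/(30997/6287 + 28861*(-1/125)) = -465/(30997/6287 - 28861/125) = -465/(-177574482/785875) = -465*(-785875/177574482) = 121810625/59191494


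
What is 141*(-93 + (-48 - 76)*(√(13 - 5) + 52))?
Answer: -922281 - 34968*√2 ≈ -9.7173e+5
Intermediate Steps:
141*(-93 + (-48 - 76)*(√(13 - 5) + 52)) = 141*(-93 - 124*(√8 + 52)) = 141*(-93 - 124*(2*√2 + 52)) = 141*(-93 - 124*(52 + 2*√2)) = 141*(-93 + (-6448 - 248*√2)) = 141*(-6541 - 248*√2) = -922281 - 34968*√2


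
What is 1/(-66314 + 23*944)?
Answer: -1/44602 ≈ -2.2421e-5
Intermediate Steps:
1/(-66314 + 23*944) = 1/(-66314 + 21712) = 1/(-44602) = -1/44602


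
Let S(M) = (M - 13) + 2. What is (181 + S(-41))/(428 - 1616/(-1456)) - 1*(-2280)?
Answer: 89043459/39049 ≈ 2280.3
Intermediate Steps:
S(M) = -11 + M (S(M) = (-13 + M) + 2 = -11 + M)
(181 + S(-41))/(428 - 1616/(-1456)) - 1*(-2280) = (181 + (-11 - 41))/(428 - 1616/(-1456)) - 1*(-2280) = (181 - 52)/(428 - 1616*(-1/1456)) + 2280 = 129/(428 + 101/91) + 2280 = 129/(39049/91) + 2280 = 129*(91/39049) + 2280 = 11739/39049 + 2280 = 89043459/39049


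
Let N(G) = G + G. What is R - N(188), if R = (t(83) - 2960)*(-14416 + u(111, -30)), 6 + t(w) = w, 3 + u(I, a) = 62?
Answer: 41390855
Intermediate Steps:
u(I, a) = 59 (u(I, a) = -3 + 62 = 59)
t(w) = -6 + w
N(G) = 2*G
R = 41391231 (R = ((-6 + 83) - 2960)*(-14416 + 59) = (77 - 2960)*(-14357) = -2883*(-14357) = 41391231)
R - N(188) = 41391231 - 2*188 = 41391231 - 1*376 = 41391231 - 376 = 41390855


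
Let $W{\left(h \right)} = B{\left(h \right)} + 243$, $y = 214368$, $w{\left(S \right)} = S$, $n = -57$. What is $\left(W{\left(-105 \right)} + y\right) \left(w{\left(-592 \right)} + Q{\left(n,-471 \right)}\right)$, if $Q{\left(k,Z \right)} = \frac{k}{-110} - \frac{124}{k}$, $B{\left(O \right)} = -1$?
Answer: $- \frac{7208849401}{57} \approx -1.2647 \cdot 10^{8}$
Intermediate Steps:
$Q{\left(k,Z \right)} = - \frac{124}{k} - \frac{k}{110}$ ($Q{\left(k,Z \right)} = k \left(- \frac{1}{110}\right) - \frac{124}{k} = - \frac{k}{110} - \frac{124}{k} = - \frac{124}{k} - \frac{k}{110}$)
$W{\left(h \right)} = 242$ ($W{\left(h \right)} = -1 + 243 = 242$)
$\left(W{\left(-105 \right)} + y\right) \left(w{\left(-592 \right)} + Q{\left(n,-471 \right)}\right) = \left(242 + 214368\right) \left(-592 - \left(- \frac{57}{110} + \frac{124}{-57}\right)\right) = 214610 \left(-592 + \left(\left(-124\right) \left(- \frac{1}{57}\right) + \frac{57}{110}\right)\right) = 214610 \left(-592 + \left(\frac{124}{57} + \frac{57}{110}\right)\right) = 214610 \left(-592 + \frac{16889}{6270}\right) = 214610 \left(- \frac{3694951}{6270}\right) = - \frac{7208849401}{57}$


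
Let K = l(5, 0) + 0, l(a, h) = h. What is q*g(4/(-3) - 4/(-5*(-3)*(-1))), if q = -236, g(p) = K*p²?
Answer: 0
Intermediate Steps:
K = 0 (K = 0 + 0 = 0)
g(p) = 0 (g(p) = 0*p² = 0)
q*g(4/(-3) - 4/(-5*(-3)*(-1))) = -236*0 = 0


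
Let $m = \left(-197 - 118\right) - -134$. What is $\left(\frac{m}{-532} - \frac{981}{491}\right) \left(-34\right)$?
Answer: $\frac{7361357}{130606} \approx 56.363$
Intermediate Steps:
$m = -181$ ($m = -315 + 134 = -181$)
$\left(\frac{m}{-532} - \frac{981}{491}\right) \left(-34\right) = \left(- \frac{181}{-532} - \frac{981}{491}\right) \left(-34\right) = \left(\left(-181\right) \left(- \frac{1}{532}\right) - \frac{981}{491}\right) \left(-34\right) = \left(\frac{181}{532} - \frac{981}{491}\right) \left(-34\right) = \left(- \frac{433021}{261212}\right) \left(-34\right) = \frac{7361357}{130606}$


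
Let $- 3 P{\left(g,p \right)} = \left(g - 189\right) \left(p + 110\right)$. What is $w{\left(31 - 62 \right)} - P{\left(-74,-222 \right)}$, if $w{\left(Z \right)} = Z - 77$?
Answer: $\frac{29132}{3} \approx 9710.7$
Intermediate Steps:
$w{\left(Z \right)} = -77 + Z$
$P{\left(g,p \right)} = - \frac{\left(-189 + g\right) \left(110 + p\right)}{3}$ ($P{\left(g,p \right)} = - \frac{\left(g - 189\right) \left(p + 110\right)}{3} = - \frac{\left(-189 + g\right) \left(110 + p\right)}{3}$)
$w{\left(31 - 62 \right)} - P{\left(-74,-222 \right)} = \left(-77 + \left(31 - 62\right)\right) - \left(6930 + 63 \left(-222\right) - - \frac{8140}{3} - \left(- \frac{74}{3}\right) \left(-222\right)\right) = \left(-77 + \left(31 - 62\right)\right) - \left(6930 - 13986 + \frac{8140}{3} - 5476\right) = \left(-77 - 31\right) - - \frac{29456}{3} = -108 + \frac{29456}{3} = \frac{29132}{3}$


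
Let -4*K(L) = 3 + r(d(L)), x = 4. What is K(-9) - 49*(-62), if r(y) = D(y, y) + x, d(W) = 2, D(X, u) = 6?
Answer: 12139/4 ≈ 3034.8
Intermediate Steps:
r(y) = 10 (r(y) = 6 + 4 = 10)
K(L) = -13/4 (K(L) = -(3 + 10)/4 = -¼*13 = -13/4)
K(-9) - 49*(-62) = -13/4 - 49*(-62) = -13/4 + 3038 = 12139/4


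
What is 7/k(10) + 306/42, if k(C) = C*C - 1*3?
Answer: 4996/679 ≈ 7.3579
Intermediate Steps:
k(C) = -3 + C² (k(C) = C² - 3 = -3 + C²)
7/k(10) + 306/42 = 7/(-3 + 10²) + 306/42 = 7/(-3 + 100) + 306*(1/42) = 7/97 + 51/7 = 4996/679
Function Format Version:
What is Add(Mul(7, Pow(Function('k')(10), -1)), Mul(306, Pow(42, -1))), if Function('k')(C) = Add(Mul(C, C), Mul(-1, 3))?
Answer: Rational(4996, 679) ≈ 7.3579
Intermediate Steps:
Function('k')(C) = Add(-3, Pow(C, 2)) (Function('k')(C) = Add(Pow(C, 2), -3) = Add(-3, Pow(C, 2)))
Add(Mul(7, Pow(Function('k')(10), -1)), Mul(306, Pow(42, -1))) = Add(Mul(7, Pow(Add(-3, Pow(10, 2)), -1)), Mul(306, Pow(42, -1))) = Add(Mul(7, Pow(Add(-3, 100), -1)), Mul(306, Rational(1, 42))) = Add(Mul(7, Pow(97, -1)), Rational(51, 7)) = Add(Mul(7, Rational(1, 97)), Rational(51, 7)) = Add(Rational(7, 97), Rational(51, 7)) = Rational(4996, 679)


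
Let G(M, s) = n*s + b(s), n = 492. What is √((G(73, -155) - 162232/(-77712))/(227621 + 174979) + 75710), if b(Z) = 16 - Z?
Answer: √321657291523634608817/65180940 ≈ 275.15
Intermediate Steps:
G(M, s) = 16 + 491*s (G(M, s) = 492*s + (16 - s) = 16 + 491*s)
√((G(73, -155) - 162232/(-77712))/(227621 + 174979) + 75710) = √(((16 + 491*(-155)) - 162232/(-77712))/(227621 + 174979) + 75710) = √(((16 - 76105) - 162232*(-1/77712))/402600 + 75710) = √((-76089 + 20279/9714)*(1/402600) + 75710) = √(-739108267/9714*1/402600 + 75710) = √(-739108267/3910856400 + 75710) = √(296090198935733/3910856400) = √321657291523634608817/65180940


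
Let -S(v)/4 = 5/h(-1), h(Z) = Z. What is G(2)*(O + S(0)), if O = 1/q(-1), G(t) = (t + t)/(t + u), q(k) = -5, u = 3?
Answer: 396/25 ≈ 15.840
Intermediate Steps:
G(t) = 2*t/(3 + t) (G(t) = (t + t)/(t + 3) = (2*t)/(3 + t) = 2*t/(3 + t))
S(v) = 20 (S(v) = -20/(-1) = -20*(-1) = -4*(-5) = 20)
O = -⅕ (O = 1/(-5) = -⅕ ≈ -0.20000)
G(2)*(O + S(0)) = (2*2/(3 + 2))*(-⅕ + 20) = (2*2/5)*(99/5) = (2*2*(⅕))*(99/5) = (⅘)*(99/5) = 396/25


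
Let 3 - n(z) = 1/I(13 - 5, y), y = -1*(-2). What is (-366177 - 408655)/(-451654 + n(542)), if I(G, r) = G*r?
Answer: 12397312/7226417 ≈ 1.7156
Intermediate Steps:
y = 2
n(z) = 47/16 (n(z) = 3 - 1/((13 - 5)*2) = 3 - 1/(8*2) = 3 - 1/16 = 47/16)
(-366177 - 408655)/(-451654 + n(542)) = (-366177 - 408655)/(-451654 + 47/16) = -774832/(-7226417/16) = -774832*(-16/7226417) = 12397312/7226417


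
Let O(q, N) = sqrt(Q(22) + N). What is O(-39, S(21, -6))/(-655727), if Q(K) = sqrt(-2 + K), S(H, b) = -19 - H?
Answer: -I*sqrt(40 - 2*sqrt(5))/655727 ≈ -9.09e-6*I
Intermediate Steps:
O(q, N) = sqrt(N + 2*sqrt(5)) (O(q, N) = sqrt(sqrt(-2 + 22) + N) = sqrt(sqrt(20) + N) = sqrt(2*sqrt(5) + N) = sqrt(N + 2*sqrt(5)))
O(-39, S(21, -6))/(-655727) = sqrt((-19 - 1*21) + 2*sqrt(5))/(-655727) = sqrt((-19 - 21) + 2*sqrt(5))*(-1/655727) = sqrt(-40 + 2*sqrt(5))*(-1/655727) = -sqrt(-40 + 2*sqrt(5))/655727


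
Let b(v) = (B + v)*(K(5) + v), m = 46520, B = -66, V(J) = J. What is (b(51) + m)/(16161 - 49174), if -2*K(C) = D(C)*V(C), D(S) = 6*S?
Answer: -46880/33013 ≈ -1.4200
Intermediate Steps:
K(C) = -3*C² (K(C) = -6*C*C/2 = -3*C²)
b(v) = (-75 + v)*(-66 + v) (b(v) = (-66 + v)*(-3*5² + v) = (-66 + v)*(-3*25 + v) = (-66 + v)*(-75 + v) = (-75 + v)*(-66 + v))
(b(51) + m)/(16161 - 49174) = ((4950 + 51² - 141*51) + 46520)/(16161 - 49174) = ((4950 + 2601 - 7191) + 46520)/(-33013) = (360 + 46520)*(-1/33013) = 46880*(-1/33013) = -46880/33013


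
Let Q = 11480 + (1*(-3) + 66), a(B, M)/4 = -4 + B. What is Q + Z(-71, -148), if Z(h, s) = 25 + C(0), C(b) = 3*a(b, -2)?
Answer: 11520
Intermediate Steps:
a(B, M) = -16 + 4*B (a(B, M) = 4*(-4 + B) = -16 + 4*B)
C(b) = -48 + 12*b (C(b) = 3*(-16 + 4*b) = -48 + 12*b)
Z(h, s) = -23 (Z(h, s) = 25 + (-48 + 12*0) = 25 + (-48 + 0) = 25 - 48 = -23)
Q = 11543 (Q = 11480 + (-3 + 66) = 11480 + 63 = 11543)
Q + Z(-71, -148) = 11543 - 23 = 11520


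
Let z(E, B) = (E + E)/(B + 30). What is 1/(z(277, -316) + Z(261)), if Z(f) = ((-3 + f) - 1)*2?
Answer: 143/73225 ≈ 0.0019529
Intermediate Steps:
z(E, B) = 2*E/(30 + B) (z(E, B) = (2*E)/(30 + B) = 2*E/(30 + B))
Z(f) = -8 + 2*f (Z(f) = (-4 + f)*2 = -8 + 2*f)
1/(z(277, -316) + Z(261)) = 1/(2*277/(30 - 316) + (-8 + 2*261)) = 1/(2*277/(-286) + (-8 + 522)) = 1/(2*277*(-1/286) + 514) = 1/(-277/143 + 514) = 1/(73225/143) = 143/73225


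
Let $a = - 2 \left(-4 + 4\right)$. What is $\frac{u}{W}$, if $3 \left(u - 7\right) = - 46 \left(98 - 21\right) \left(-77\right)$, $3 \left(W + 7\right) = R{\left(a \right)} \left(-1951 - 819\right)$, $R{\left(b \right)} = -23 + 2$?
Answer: $\frac{38965}{8307} \approx 4.6906$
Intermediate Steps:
$a = 0$ ($a = \left(-2\right) 0 = 0$)
$R{\left(b \right)} = -21$
$W = 19383$ ($W = -7 + \frac{\left(-21\right) \left(-1951 - 819\right)}{3} = -7 + \frac{\left(-21\right) \left(-2770\right)}{3} = -7 + \frac{1}{3} \cdot 58170 = -7 + 19390 = 19383$)
$u = \frac{272755}{3}$ ($u = 7 + \frac{- 46 \left(98 - 21\right) \left(-77\right)}{3} = 7 + \frac{\left(-46\right) 77 \left(-77\right)}{3} = 7 + \frac{\left(-3542\right) \left(-77\right)}{3} = 7 + \frac{1}{3} \cdot 272734 = 7 + \frac{272734}{3} = \frac{272755}{3} \approx 90918.0$)
$\frac{u}{W} = \frac{272755}{3 \cdot 19383} = \frac{272755}{3} \cdot \frac{1}{19383} = \frac{38965}{8307}$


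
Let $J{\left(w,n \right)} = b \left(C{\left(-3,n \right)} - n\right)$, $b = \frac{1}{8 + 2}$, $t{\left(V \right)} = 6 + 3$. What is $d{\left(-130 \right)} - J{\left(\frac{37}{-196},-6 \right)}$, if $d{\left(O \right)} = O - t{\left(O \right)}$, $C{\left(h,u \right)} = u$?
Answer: $-139$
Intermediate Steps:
$t{\left(V \right)} = 9$
$d{\left(O \right)} = -9 + O$ ($d{\left(O \right)} = O - 9 = -9 + O$)
$b = \frac{1}{10} \approx 0.1$
$J{\left(w,n \right)} = 0$ ($J{\left(w,n \right)} = \frac{n - n}{10} = \frac{1}{10} \cdot 0 = 0$)
$d{\left(-130 \right)} - J{\left(\frac{37}{-196},-6 \right)} = \left(-9 - 130\right) - 0 = -139 + 0 = -139$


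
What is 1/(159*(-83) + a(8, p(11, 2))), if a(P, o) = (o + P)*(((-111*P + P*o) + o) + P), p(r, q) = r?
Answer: -1/28036 ≈ -3.5668e-5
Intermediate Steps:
a(P, o) = (P + o)*(o - 110*P + P*o) (a(P, o) = (P + o)*((o - 111*P + P*o) + P) = (P + o)*(o - 110*P + P*o))
1/(159*(-83) + a(8, p(11, 2))) = 1/(159*(-83) + (11**2 - 110*8**2 + 8*11**2 + 11*8**2 - 109*8*11)) = 1/(-13197 + (121 - 110*64 + 8*121 + 11*64 - 9592)) = 1/(-13197 + (121 - 7040 + 968 + 704 - 9592)) = 1/(-13197 - 14839) = 1/(-28036) = -1/28036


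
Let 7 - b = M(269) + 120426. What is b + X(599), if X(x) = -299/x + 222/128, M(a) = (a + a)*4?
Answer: -4698834503/38336 ≈ -1.2257e+5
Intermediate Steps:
M(a) = 8*a (M(a) = (2*a)*4 = 8*a)
X(x) = 111/64 - 299/x (X(x) = -299/x + 222*(1/128) = -299/x + 111/64 = 111/64 - 299/x)
b = -122571 (b = 7 - (8*269 + 120426) = 7 - (2152 + 120426) = 7 - 1*122578 = 7 - 122578 = -122571)
b + X(599) = -122571 + (111/64 - 299/599) = -122571 + 47353/38336 = -4698834503/38336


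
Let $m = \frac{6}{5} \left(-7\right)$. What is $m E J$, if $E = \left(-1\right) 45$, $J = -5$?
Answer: $-1890$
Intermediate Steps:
$E = -45$
$m = - \frac{42}{5}$ ($m = 6 \cdot \frac{1}{5} \left(-7\right) = \frac{6}{5} \left(-7\right) = - \frac{42}{5} \approx -8.4$)
$m E J = \left(- \frac{42}{5}\right) \left(-45\right) \left(-5\right) = 378 \left(-5\right) = -1890$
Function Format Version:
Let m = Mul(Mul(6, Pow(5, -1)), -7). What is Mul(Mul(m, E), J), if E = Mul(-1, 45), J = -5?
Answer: -1890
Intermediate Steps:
E = -45
m = Rational(-42, 5) (m = Mul(Mul(6, Rational(1, 5)), -7) = Mul(Rational(6, 5), -7) = Rational(-42, 5) ≈ -8.4000)
Mul(Mul(m, E), J) = Mul(Mul(Rational(-42, 5), -45), -5) = Mul(378, -5) = -1890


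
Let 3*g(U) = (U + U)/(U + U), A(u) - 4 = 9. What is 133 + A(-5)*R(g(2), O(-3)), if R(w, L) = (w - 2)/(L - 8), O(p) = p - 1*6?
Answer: 6848/51 ≈ 134.27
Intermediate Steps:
A(u) = 13 (A(u) = 4 + 9 = 13)
O(p) = -6 + p (O(p) = p - 6 = -6 + p)
g(U) = ⅓ (g(U) = ((U + U)/(U + U))/3 = ((2*U)/((2*U)))/3 = ((2*U)*(1/(2*U)))/3 = (⅓)*1 = ⅓)
R(w, L) = (-2 + w)/(-8 + L)
133 + A(-5)*R(g(2), O(-3)) = 133 + 13*((-2 + ⅓)/(-8 + (-6 - 3))) = 133 + 13*(-5/3/(-8 - 9)) = 133 + 13*(-5/3/(-17)) = 133 + 13*(-1/17*(-5/3)) = 133 + 13*(5/51) = 133 + 65/51 = 6848/51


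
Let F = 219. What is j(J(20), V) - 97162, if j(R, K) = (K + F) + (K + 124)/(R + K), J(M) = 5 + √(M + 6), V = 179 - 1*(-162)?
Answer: -1156213249/11969 - 93*√26/23938 ≈ -96601.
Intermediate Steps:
V = 341 (V = 179 + 162 = 341)
J(M) = 5 + √(6 + M)
j(R, K) = 219 + K + (124 + K)/(K + R) (j(R, K) = (K + 219) + (K + 124)/(R + K) = (219 + K) + (124 + K)/(K + R) = 219 + K + (124 + K)/(K + R))
j(J(20), V) - 97162 = (124 + 341² + 219*(5 + √(6 + 20)) + 220*341 + 341*(5 + √(6 + 20)))/(341 + (5 + √(6 + 20))) - 97162 = (124 + 116281 + 219*(5 + √26) + 75020 + 341*(5 + √26))/(341 + (5 + √26)) - 97162 = (124 + 116281 + (1095 + 219*√26) + 75020 + (1705 + 341*√26))/(346 + √26) - 97162 = (194225 + 560*√26)/(346 + √26) - 97162 = -97162 + (194225 + 560*√26)/(346 + √26)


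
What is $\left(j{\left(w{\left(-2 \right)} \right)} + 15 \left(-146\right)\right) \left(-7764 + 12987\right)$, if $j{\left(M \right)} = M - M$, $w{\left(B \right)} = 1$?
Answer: $-11438370$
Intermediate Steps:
$j{\left(M \right)} = 0$
$\left(j{\left(w{\left(-2 \right)} \right)} + 15 \left(-146\right)\right) \left(-7764 + 12987\right) = \left(0 + 15 \left(-146\right)\right) \left(-7764 + 12987\right) = \left(0 - 2190\right) 5223 = \left(-2190\right) 5223 = -11438370$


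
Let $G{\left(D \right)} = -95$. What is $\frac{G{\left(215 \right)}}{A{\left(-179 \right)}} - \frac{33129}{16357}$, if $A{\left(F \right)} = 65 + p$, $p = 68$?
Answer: $- \frac{313688}{114499} \approx -2.7397$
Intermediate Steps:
$A{\left(F \right)} = 133$ ($A{\left(F \right)} = 65 + 68 = 133$)
$\frac{G{\left(215 \right)}}{A{\left(-179 \right)}} - \frac{33129}{16357} = - \frac{95}{133} - \frac{33129}{16357} = \left(-95\right) \frac{1}{133} - \frac{33129}{16357} = - \frac{5}{7} - \frac{33129}{16357} = - \frac{313688}{114499}$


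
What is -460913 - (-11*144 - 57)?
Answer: -459272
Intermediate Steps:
-460913 - (-11*144 - 57) = -460913 - (-1584 - 57) = -460913 - 1*(-1641) = -460913 + 1641 = -459272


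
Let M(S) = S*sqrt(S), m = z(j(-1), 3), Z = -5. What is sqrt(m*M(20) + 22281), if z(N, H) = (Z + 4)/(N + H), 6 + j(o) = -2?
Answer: sqrt(22281 + 8*sqrt(5)) ≈ 149.33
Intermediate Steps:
j(o) = -8 (j(o) = -6 - 2 = -8)
z(N, H) = -1/(H + N) (z(N, H) = (-5 + 4)/(N + H) = -1/(H + N))
m = 1/5 (m = -1/(3 - 8) = -1/(-5) = -1*(-1/5) = 1/5 ≈ 0.20000)
M(S) = S**(3/2)
sqrt(m*M(20) + 22281) = sqrt(20**(3/2)/5 + 22281) = sqrt((40*sqrt(5))/5 + 22281) = sqrt(8*sqrt(5) + 22281) = sqrt(22281 + 8*sqrt(5))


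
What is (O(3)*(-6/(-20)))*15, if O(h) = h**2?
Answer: 81/2 ≈ 40.500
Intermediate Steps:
(O(3)*(-6/(-20)))*15 = (3**2*(-6/(-20)))*15 = (9*(-6*(-1/20)))*15 = (9*(3/10))*15 = (27/10)*15 = 81/2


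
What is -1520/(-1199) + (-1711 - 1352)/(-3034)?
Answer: 8284217/3637766 ≈ 2.2773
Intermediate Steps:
-1520/(-1199) + (-1711 - 1352)/(-3034) = -1520*(-1/1199) - 3063*(-1/3034) = 1520/1199 + 3063/3034 = 8284217/3637766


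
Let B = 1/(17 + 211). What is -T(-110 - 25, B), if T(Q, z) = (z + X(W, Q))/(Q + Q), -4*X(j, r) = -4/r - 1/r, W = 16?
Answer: -1/55404 ≈ -1.8049e-5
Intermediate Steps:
B = 1/228 ≈ 0.0043860
X(j, r) = 5/(4*r) (X(j, r) = -(-4/r - 1/r)/4 = -(-5)/(4*r) = 5/(4*r))
T(Q, z) = (z + 5/(4*Q))/(2*Q) (T(Q, z) = (z + 5/(4*Q))/(Q + Q) = (z + 5/(4*Q))/((2*Q)) = (z + 5/(4*Q))*(1/(2*Q)) = (z + 5/(4*Q))/(2*Q))
-T(-110 - 25, B) = -(5 + 4*(-110 - 25)*(1/228))/(8*(-110 - 25)²) = -(5 + 4*(-135)*(1/228))/(8*(-135)²) = -(5 - 45/19)/(8*18225) = -50/(8*18225*19) = -1*1/55404 = -1/55404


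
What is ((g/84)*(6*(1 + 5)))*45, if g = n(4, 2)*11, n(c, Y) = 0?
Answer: 0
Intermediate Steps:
g = 0 (g = 0*11 = 0)
((g/84)*(6*(1 + 5)))*45 = ((0/84)*(6*(1 + 5)))*45 = ((0*(1/84))*(6*6))*45 = (0*36)*45 = 0*45 = 0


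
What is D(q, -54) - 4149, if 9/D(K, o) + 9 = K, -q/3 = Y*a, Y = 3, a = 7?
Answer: -33193/8 ≈ -4149.1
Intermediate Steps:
q = -63 (q = -9*7 = -3*21 = -63)
D(K, o) = 9/(-9 + K)
D(q, -54) - 4149 = 9/(-9 - 63) - 4149 = 9/(-72) - 4149 = 9*(-1/72) - 4149 = -⅛ - 4149 = -33193/8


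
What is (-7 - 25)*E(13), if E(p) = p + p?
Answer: -832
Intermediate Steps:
E(p) = 2*p
(-7 - 25)*E(13) = (-7 - 25)*(2*13) = -32*26 = -832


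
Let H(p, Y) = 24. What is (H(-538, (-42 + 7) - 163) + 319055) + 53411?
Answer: 372490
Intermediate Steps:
(H(-538, (-42 + 7) - 163) + 319055) + 53411 = (24 + 319055) + 53411 = 319079 + 53411 = 372490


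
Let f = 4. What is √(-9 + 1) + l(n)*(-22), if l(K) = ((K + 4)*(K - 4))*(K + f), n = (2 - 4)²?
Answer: 2*I*√2 ≈ 2.8284*I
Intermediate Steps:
n = 4 (n = (-2)² = 4)
l(K) = (4 + K)²*(-4 + K) (l(K) = ((K + 4)*(K - 4))*(K + 4) = ((4 + K)*(-4 + K))*(4 + K) = ((-4 + K)*(4 + K))*(4 + K) = (4 + K)²*(-4 + K))
√(-9 + 1) + l(n)*(-22) = √(-9 + 1) + (-64 + 4³ - 16*4 + 4*4²)*(-22) = √(-8) + (-64 + 64 - 64 + 4*16)*(-22) = 2*I*√2 + (-64 + 64 - 64 + 64)*(-22) = 2*I*√2 + 0*(-22) = 2*I*√2 + 0 = 2*I*√2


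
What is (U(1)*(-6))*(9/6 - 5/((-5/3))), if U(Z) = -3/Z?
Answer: 81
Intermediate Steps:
(U(1)*(-6))*(9/6 - 5/((-5/3))) = (-3/1*(-6))*(9/6 - 5/((-5/3))) = (-3*1*(-6))*(9*(⅙) - 5/((-5*⅓))) = (-3*(-6))*(3/2 - 5/(-5/3)) = 18*(3/2 - 5*(-⅗)) = 18*(3/2 + 3) = 18*(9/2) = 81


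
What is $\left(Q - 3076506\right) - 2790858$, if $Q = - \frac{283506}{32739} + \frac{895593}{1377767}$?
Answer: $- \frac{88219290023030269}{15035571271} \approx -5.8674 \cdot 10^{6}$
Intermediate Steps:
$Q = - \frac{120428130625}{15035571271}$ ($Q = \left(-283506\right) \frac{1}{32739} + 895593 \cdot \frac{1}{1377767} = - \frac{94502}{10913} + \frac{895593}{1377767} = - \frac{120428130625}{15035571271} \approx -8.0096$)
$\left(Q - 3076506\right) - 2790858 = \left(- \frac{120428130625}{15035571271} - 3076506\right) - 2790858 = - \frac{46257145656789751}{15035571271} - 2790858 = - \frac{88219290023030269}{15035571271}$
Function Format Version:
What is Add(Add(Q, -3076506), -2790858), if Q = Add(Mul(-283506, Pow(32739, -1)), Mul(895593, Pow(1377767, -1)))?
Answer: Rational(-88219290023030269, 15035571271) ≈ -5.8674e+6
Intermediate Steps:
Q = Rational(-120428130625, 15035571271) (Q = Add(Mul(-283506, Rational(1, 32739)), Mul(895593, Rational(1, 1377767))) = Add(Rational(-94502, 10913), Rational(895593, 1377767)) = Rational(-120428130625, 15035571271) ≈ -8.0096)
Add(Add(Q, -3076506), -2790858) = Add(Add(Rational(-120428130625, 15035571271), -3076506), -2790858) = Add(Rational(-46257145656789751, 15035571271), -2790858) = Rational(-88219290023030269, 15035571271)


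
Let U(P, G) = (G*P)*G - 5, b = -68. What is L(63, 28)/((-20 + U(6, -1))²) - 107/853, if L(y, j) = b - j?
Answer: -120515/307933 ≈ -0.39137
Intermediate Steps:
L(y, j) = -68 - j
U(P, G) = -5 + P*G² (U(P, G) = P*G² - 5 = -5 + P*G²)
L(63, 28)/((-20 + U(6, -1))²) - 107/853 = (-68 - 1*28)/((-20 + (-5 + 6*(-1)²))²) - 107/853 = (-68 - 28)/((-20 + (-5 + 6*1))²) - 107*1/853 = -96/(-20 + (-5 + 6))² - 107/853 = -96/(-20 + 1)² - 107/853 = -96/((-19)²) - 107/853 = -96/361 - 107/853 = -120515/307933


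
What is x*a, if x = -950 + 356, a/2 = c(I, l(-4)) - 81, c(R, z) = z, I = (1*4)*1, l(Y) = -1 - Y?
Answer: 92664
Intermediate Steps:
I = 4 (I = 4*1 = 4)
a = -156 (a = 2*((-1 - 1*(-4)) - 81) = 2*((-1 + 4) - 81) = 2*(3 - 81) = 2*(-78) = -156)
x = -594
x*a = -594*(-156) = 92664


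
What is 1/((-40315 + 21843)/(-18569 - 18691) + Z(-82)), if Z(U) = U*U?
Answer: 9315/62638678 ≈ 0.00014871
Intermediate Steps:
Z(U) = U**2
1/((-40315 + 21843)/(-18569 - 18691) + Z(-82)) = 1/((-40315 + 21843)/(-18569 - 18691) + (-82)**2) = 1/(-18472/(-37260) + 6724) = 1/(-18472*(-1/37260) + 6724) = 1/(4618/9315 + 6724) = 1/(62638678/9315) = 9315/62638678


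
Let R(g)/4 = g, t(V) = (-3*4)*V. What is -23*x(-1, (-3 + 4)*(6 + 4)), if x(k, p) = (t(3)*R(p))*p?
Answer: 331200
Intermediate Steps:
t(V) = -12*V
R(g) = 4*g
x(k, p) = -144*p² (x(k, p) = ((-12*3)*(4*p))*p = (-144*p)*p = -144*p²)
-23*x(-1, (-3 + 4)*(6 + 4)) = -(-3312)*((-3 + 4)*(6 + 4))² = -(-3312)*(1*10)² = -(-3312)*10² = -(-3312)*100 = -23*(-14400) = 331200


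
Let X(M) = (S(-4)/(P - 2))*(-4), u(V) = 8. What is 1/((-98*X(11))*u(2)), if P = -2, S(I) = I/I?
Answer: -1/784 ≈ -0.0012755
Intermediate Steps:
S(I) = 1
X(M) = 1 (X(M) = (1/(-2 - 2))*(-4) = (1/(-4))*(-4) = (1*(-¼))*(-4) = -¼*(-4) = 1)
1/((-98*X(11))*u(2)) = 1/(-98*1*8) = 1/(-98*8) = 1/(-784) = -1/784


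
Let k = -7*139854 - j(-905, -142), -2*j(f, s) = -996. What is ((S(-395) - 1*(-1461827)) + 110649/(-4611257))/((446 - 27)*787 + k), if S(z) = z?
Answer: -962719775625/428005675973 ≈ -2.2493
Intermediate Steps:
j(f, s) = 498 (j(f, s) = -1/2*(-996) = 498)
k = -979476 (k = -7*139854 - 1*498 = -978978 - 498 = -979476)
((S(-395) - 1*(-1461827)) + 110649/(-4611257))/((446 - 27)*787 + k) = ((-395 - 1*(-1461827)) + 110649/(-4611257))/((446 - 27)*787 - 979476) = ((-395 + 1461827) + 110649*(-1/4611257))/(419*787 - 979476) = (1461432 - 15807/658751)/(329753 - 979476) = (962719775625/658751)/(-649723) = (962719775625/658751)*(-1/649723) = -962719775625/428005675973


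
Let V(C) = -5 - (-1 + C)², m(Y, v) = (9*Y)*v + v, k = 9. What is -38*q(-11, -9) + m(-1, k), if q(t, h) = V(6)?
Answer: 1068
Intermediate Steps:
m(Y, v) = v + 9*Y*v (m(Y, v) = 9*Y*v + v = v + 9*Y*v)
q(t, h) = -30 (q(t, h) = -5 - (-1 + 6)² = -5 - 1*5² = -5 - 1*25 = -5 - 25 = -30)
-38*q(-11, -9) + m(-1, k) = -38*(-30) + 9*(1 + 9*(-1)) = 1140 + 9*(1 - 9) = 1140 + 9*(-8) = 1140 - 72 = 1068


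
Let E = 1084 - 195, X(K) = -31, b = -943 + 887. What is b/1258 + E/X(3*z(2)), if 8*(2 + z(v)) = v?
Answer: -560049/19499 ≈ -28.722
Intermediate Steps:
z(v) = -2 + v/8
b = -56
E = 889
b/1258 + E/X(3*z(2)) = -56/1258 + 889/(-31) = -56*1/1258 + 889*(-1/31) = -28/629 - 889/31 = -560049/19499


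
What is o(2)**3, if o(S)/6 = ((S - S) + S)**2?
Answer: 13824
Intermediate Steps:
o(S) = 6*S**2 (o(S) = 6*((S - S) + S)**2 = 6*(0 + S)**2 = 6*S**2)
o(2)**3 = (6*2**2)**3 = (6*4)**3 = 24**3 = 13824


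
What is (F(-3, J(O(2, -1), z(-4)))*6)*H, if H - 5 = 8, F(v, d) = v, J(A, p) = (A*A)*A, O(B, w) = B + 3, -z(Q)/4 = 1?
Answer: -234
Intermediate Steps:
z(Q) = -4 (z(Q) = -4*1 = -4)
O(B, w) = 3 + B
J(A, p) = A**3 (J(A, p) = A**2*A = A**3)
H = 13 (H = 5 + 8 = 13)
(F(-3, J(O(2, -1), z(-4)))*6)*H = -3*6*13 = -18*13 = -234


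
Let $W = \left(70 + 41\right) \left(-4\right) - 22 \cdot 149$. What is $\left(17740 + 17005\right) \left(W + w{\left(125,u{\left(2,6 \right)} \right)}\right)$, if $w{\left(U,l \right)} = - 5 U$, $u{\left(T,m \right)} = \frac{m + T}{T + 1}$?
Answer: $-151036515$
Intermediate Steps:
$u{\left(T,m \right)} = \frac{T + m}{1 + T}$
$W = -3722$ ($W = 111 \left(-4\right) - 3278 = -444 - 3278 = -3722$)
$\left(17740 + 17005\right) \left(W + w{\left(125,u{\left(2,6 \right)} \right)}\right) = \left(17740 + 17005\right) \left(-3722 - 625\right) = 34745 \left(-3722 - 625\right) = 34745 \left(-4347\right) = -151036515$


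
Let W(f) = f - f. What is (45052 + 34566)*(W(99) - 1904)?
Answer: -151592672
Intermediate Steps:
W(f) = 0
(45052 + 34566)*(W(99) - 1904) = (45052 + 34566)*(0 - 1904) = 79618*(-1904) = -151592672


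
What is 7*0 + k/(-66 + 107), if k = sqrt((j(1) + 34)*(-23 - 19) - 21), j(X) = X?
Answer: I*sqrt(1491)/41 ≈ 0.94179*I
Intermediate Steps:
k = I*sqrt(1491) (k = sqrt((1 + 34)*(-23 - 19) - 21) = sqrt(35*(-42) - 21) = sqrt(-1470 - 21) = sqrt(-1491) = I*sqrt(1491) ≈ 38.613*I)
7*0 + k/(-66 + 107) = 7*0 + (I*sqrt(1491))/(-66 + 107) = 0 + (I*sqrt(1491))/41 = 0 + (I*sqrt(1491))*(1/41) = 0 + I*sqrt(1491)/41 = I*sqrt(1491)/41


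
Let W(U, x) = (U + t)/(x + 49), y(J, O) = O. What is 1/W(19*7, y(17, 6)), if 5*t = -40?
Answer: 11/25 ≈ 0.44000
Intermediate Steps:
t = -8 (t = (⅕)*(-40) = -8)
W(U, x) = (-8 + U)/(49 + x) (W(U, x) = (U - 8)/(x + 49) = (-8 + U)/(49 + x))
1/W(19*7, y(17, 6)) = 1/((-8 + 19*7)/(49 + 6)) = 1/((-8 + 133)/55) = 1/((1/55)*125) = 1/(25/11) = 11/25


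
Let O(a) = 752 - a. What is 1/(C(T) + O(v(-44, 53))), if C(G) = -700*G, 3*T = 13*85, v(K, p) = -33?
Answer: -3/771145 ≈ -3.8903e-6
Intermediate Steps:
T = 1105/3 (T = (13*85)/3 = (1/3)*1105 = 1105/3 ≈ 368.33)
1/(C(T) + O(v(-44, 53))) = 1/(-700*1105/3 + (752 - 1*(-33))) = 1/(-773500/3 + (752 + 33)) = 1/(-773500/3 + 785) = 1/(-771145/3) = -3/771145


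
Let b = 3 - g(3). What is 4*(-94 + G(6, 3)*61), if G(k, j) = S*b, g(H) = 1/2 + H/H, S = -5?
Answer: -2206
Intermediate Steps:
g(H) = 3/2 (g(H) = 1*(½) + 1 = ½ + 1 = 3/2)
b = 3/2 (b = 3 - 1*3/2 = 3 - 3/2 = 3/2 ≈ 1.5000)
G(k, j) = -15/2 (G(k, j) = -5*3/2 = -15/2)
4*(-94 + G(6, 3)*61) = 4*(-94 - 15/2*61) = 4*(-94 - 915/2) = 4*(-1103/2) = -2206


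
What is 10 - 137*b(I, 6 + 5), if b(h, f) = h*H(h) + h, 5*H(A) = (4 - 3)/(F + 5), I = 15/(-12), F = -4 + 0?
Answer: 431/2 ≈ 215.50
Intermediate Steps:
F = -4
I = -5/4 (I = 15*(-1/12) = -5/4 ≈ -1.2500)
H(A) = ⅕ (H(A) = ((4 - 3)/(-4 + 5))/5 = (1/1)/5 = (1*1)/5 = (⅕)*1 = ⅕)
b(h, f) = 6*h/5 (b(h, f) = h*(⅕) + h = h/5 + h = 6*h/5)
10 - 137*b(I, 6 + 5) = 10 - 822*(-5)/(5*4) = 10 - 137*(-3/2) = 10 + 411/2 = 431/2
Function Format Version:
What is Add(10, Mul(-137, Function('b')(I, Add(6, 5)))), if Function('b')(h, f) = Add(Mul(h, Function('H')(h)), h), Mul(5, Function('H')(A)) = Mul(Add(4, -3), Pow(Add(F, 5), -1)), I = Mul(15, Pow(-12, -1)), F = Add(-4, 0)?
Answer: Rational(431, 2) ≈ 215.50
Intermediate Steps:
F = -4
I = Rational(-5, 4) (I = Mul(15, Rational(-1, 12)) = Rational(-5, 4) ≈ -1.2500)
Function('H')(A) = Rational(1, 5) (Function('H')(A) = Mul(Rational(1, 5), Mul(Add(4, -3), Pow(Add(-4, 5), -1))) = Mul(Rational(1, 5), Mul(1, Pow(1, -1))) = Mul(Rational(1, 5), Mul(1, 1)) = Mul(Rational(1, 5), 1) = Rational(1, 5))
Function('b')(h, f) = Mul(Rational(6, 5), h) (Function('b')(h, f) = Add(Mul(h, Rational(1, 5)), h) = Add(Mul(Rational(1, 5), h), h) = Mul(Rational(6, 5), h))
Add(10, Mul(-137, Function('b')(I, Add(6, 5)))) = Add(10, Mul(-137, Mul(Rational(6, 5), Rational(-5, 4)))) = Add(10, Mul(-137, Rational(-3, 2))) = Add(10, Rational(411, 2)) = Rational(431, 2)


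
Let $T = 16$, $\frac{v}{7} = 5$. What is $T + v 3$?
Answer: $121$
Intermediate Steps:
$v = 35$ ($v = 7 \cdot 5 = 35$)
$T + v 3 = 16 + 35 \cdot 3 = 16 + 105 = 121$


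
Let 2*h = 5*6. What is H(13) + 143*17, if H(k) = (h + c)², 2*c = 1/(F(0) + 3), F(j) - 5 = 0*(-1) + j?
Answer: 680417/256 ≈ 2657.9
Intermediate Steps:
F(j) = 5 + j (F(j) = 5 + (0*(-1) + j) = 5 + (0 + j) = 5 + j)
c = 1/16 (c = 1/(2*((5 + 0) + 3)) = 1/(2*(5 + 3)) = (½)/8 = (½)*(⅛) = 1/16 ≈ 0.062500)
h = 15 (h = (5*6)/2 = (½)*30 = 15)
H(k) = 58081/256 (H(k) = (15 + 1/16)² = (241/16)² = 58081/256)
H(13) + 143*17 = 58081/256 + 143*17 = 58081/256 + 2431 = 680417/256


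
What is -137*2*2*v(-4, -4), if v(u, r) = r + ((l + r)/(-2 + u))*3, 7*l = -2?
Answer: 7124/7 ≈ 1017.7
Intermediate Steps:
l = -2/7 (l = (⅐)*(-2) = -2/7 ≈ -0.28571)
v(u, r) = r + 3*(-2/7 + r)/(-2 + u) (v(u, r) = r + ((-2/7 + r)/(-2 + u))*3 = r + 3*(-2/7 + r)/(-2 + u))
-137*2*2*v(-4, -4) = -137*2*2*(-6/7 - 4 - 4*(-4))/(-2 - 4) = -548*(-6/7 - 4 + 16)/(-6) = -548*(-⅙*78/7) = -548*(-13)/7 = -137*(-52/7) = 7124/7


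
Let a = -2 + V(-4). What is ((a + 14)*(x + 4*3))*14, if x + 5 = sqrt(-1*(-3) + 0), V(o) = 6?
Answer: 1764 + 252*sqrt(3) ≈ 2200.5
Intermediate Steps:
a = 4 (a = -2 + 6 = 4)
x = -5 + sqrt(3) (x = -5 + sqrt(-1*(-3) + 0) = -5 + sqrt(3 + 0) = -5 + sqrt(3) ≈ -3.2679)
((a + 14)*(x + 4*3))*14 = ((4 + 14)*((-5 + sqrt(3)) + 4*3))*14 = (18*((-5 + sqrt(3)) + 12))*14 = (18*(7 + sqrt(3)))*14 = (126 + 18*sqrt(3))*14 = 1764 + 252*sqrt(3)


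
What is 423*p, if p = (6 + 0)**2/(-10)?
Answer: -7614/5 ≈ -1522.8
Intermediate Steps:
p = -18/5 (p = 6**2*(-1/10) = 36*(-1/10) = -18/5 ≈ -3.6000)
423*p = 423*(-18/5) = -7614/5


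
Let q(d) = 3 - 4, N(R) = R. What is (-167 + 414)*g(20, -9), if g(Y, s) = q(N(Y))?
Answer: -247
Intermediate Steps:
q(d) = -1
g(Y, s) = -1
(-167 + 414)*g(20, -9) = (-167 + 414)*(-1) = 247*(-1) = -247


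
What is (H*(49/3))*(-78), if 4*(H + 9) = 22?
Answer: 4459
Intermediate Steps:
H = -7/2 (H = -9 + (1/4)*22 = -9 + 11/2 = -7/2 ≈ -3.5000)
(H*(49/3))*(-78) = -343/(2*3)*(-78) = -7/2*49/3*(-78) = -343/6*(-78) = 4459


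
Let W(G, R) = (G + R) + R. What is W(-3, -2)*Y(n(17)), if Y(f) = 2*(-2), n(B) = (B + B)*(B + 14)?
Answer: 28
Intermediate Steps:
W(G, R) = G + 2*R
n(B) = 2*B*(14 + B) (n(B) = (2*B)*(14 + B) = 2*B*(14 + B))
Y(f) = -4
W(-3, -2)*Y(n(17)) = (-3 + 2*(-2))*(-4) = (-3 - 4)*(-4) = -7*(-4) = 28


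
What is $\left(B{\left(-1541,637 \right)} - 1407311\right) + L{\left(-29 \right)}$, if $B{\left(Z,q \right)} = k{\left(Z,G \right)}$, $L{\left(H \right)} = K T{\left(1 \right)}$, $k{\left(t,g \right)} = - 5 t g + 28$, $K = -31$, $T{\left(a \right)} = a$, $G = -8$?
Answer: $-1468954$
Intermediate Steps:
$k{\left(t,g \right)} = 28 - 5 g t$ ($k{\left(t,g \right)} = - 5 g t + 28 = 28 - 5 g t$)
$L{\left(H \right)} = -31$ ($L{\left(H \right)} = \left(-31\right) 1 = -31$)
$B{\left(Z,q \right)} = 28 + 40 Z$ ($B{\left(Z,q \right)} = 28 - - 40 Z = 28 + 40 Z$)
$\left(B{\left(-1541,637 \right)} - 1407311\right) + L{\left(-29 \right)} = \left(\left(28 + 40 \left(-1541\right)\right) - 1407311\right) - 31 = \left(\left(28 - 61640\right) - 1407311\right) - 31 = \left(-61612 - 1407311\right) - 31 = -1468923 - 31 = -1468954$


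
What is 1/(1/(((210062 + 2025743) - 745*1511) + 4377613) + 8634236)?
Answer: 5487723/47382295484629 ≈ 1.1582e-7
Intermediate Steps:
1/(1/(((210062 + 2025743) - 745*1511) + 4377613) + 8634236) = 1/(1/((2235805 - 1125695) + 4377613) + 8634236) = 1/(1/(1110110 + 4377613) + 8634236) = 1/(1/5487723 + 8634236) = 1/(47382295484629/5487723) = 5487723/47382295484629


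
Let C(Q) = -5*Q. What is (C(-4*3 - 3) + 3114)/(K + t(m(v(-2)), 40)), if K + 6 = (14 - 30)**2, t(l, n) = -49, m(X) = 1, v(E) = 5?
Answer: 1063/67 ≈ 15.866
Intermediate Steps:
K = 250 (K = -6 + (14 - 30)**2 = -6 + (-16)**2 = -6 + 256 = 250)
(C(-4*3 - 3) + 3114)/(K + t(m(v(-2)), 40)) = (-5*(-4*3 - 3) + 3114)/(250 - 49) = (-5*(-12 - 3) + 3114)/201 = (-5*(-15) + 3114)*(1/201) = (75 + 3114)*(1/201) = 3189*(1/201) = 1063/67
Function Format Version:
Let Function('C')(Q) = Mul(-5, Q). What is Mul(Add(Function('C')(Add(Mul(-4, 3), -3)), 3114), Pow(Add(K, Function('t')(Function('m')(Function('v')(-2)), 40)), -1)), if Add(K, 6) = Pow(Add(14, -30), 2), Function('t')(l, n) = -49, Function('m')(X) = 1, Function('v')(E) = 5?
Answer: Rational(1063, 67) ≈ 15.866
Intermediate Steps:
K = 250 (K = Add(-6, Pow(Add(14, -30), 2)) = Add(-6, Pow(-16, 2)) = Add(-6, 256) = 250)
Mul(Add(Function('C')(Add(Mul(-4, 3), -3)), 3114), Pow(Add(K, Function('t')(Function('m')(Function('v')(-2)), 40)), -1)) = Mul(Add(Mul(-5, Add(Mul(-4, 3), -3)), 3114), Pow(Add(250, -49), -1)) = Mul(Add(Mul(-5, Add(-12, -3)), 3114), Pow(201, -1)) = Mul(Add(Mul(-5, -15), 3114), Rational(1, 201)) = Mul(Add(75, 3114), Rational(1, 201)) = Mul(3189, Rational(1, 201)) = Rational(1063, 67)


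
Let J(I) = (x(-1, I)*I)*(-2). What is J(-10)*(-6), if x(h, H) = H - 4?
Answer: 1680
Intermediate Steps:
x(h, H) = -4 + H
J(I) = -2*I*(-4 + I) (J(I) = ((-4 + I)*I)*(-2) = (I*(-4 + I))*(-2) = -2*I*(-4 + I))
J(-10)*(-6) = (2*(-10)*(4 - 1*(-10)))*(-6) = (2*(-10)*(4 + 10))*(-6) = (2*(-10)*14)*(-6) = -280*(-6) = 1680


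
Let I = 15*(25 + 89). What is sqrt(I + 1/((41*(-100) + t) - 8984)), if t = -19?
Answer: sqrt(293587508287)/13103 ≈ 41.352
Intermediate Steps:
I = 1710 (I = 15*114 = 1710)
sqrt(I + 1/((41*(-100) + t) - 8984)) = sqrt(1710 + 1/((41*(-100) - 19) - 8984)) = sqrt(1710 + 1/((-4100 - 19) - 8984)) = sqrt(1710 + 1/(-4119 - 8984)) = sqrt(1710 + 1/(-13103)) = sqrt(1710 - 1/13103) = sqrt(22406129/13103) = sqrt(293587508287)/13103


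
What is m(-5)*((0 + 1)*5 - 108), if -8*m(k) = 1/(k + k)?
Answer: -103/80 ≈ -1.2875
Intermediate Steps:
m(k) = -1/(16*k) (m(k) = -1/(8*(k + k)) = -1/(2*k)/8 = -1/(16*k))
m(-5)*((0 + 1)*5 - 108) = (-1/16/(-5))*((0 + 1)*5 - 108) = (-1/16*(-1/5))*(1*5 - 108) = (5 - 108)/80 = (1/80)*(-103) = -103/80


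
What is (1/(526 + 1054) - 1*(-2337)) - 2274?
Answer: 99541/1580 ≈ 63.001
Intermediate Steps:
(1/(526 + 1054) - 1*(-2337)) - 2274 = (1/1580 + 2337) - 2274 = 3692461/1580 - 2274 = 99541/1580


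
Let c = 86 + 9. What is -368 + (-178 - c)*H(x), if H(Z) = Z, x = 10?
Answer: -3098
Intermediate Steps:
c = 95
-368 + (-178 - c)*H(x) = -368 + (-178 - 1*95)*10 = -368 + (-178 - 95)*10 = -368 - 273*10 = -368 - 2730 = -3098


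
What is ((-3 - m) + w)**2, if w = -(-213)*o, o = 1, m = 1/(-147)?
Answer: 953018641/21609 ≈ 44103.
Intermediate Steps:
m = -1/147 ≈ -0.0068027
w = 213 (w = -(-213) = -1*(-213) = 213)
((-3 - m) + w)**2 = ((-3 - 1*(-1/147)) + 213)**2 = ((-3 + 1/147) + 213)**2 = (-440/147 + 213)**2 = (30871/147)**2 = 953018641/21609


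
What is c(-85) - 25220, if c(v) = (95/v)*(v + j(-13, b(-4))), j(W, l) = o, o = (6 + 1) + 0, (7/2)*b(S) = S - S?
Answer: -427258/17 ≈ -25133.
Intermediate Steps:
b(S) = 0 (b(S) = 2*(S - S)/7 = (2/7)*0 = 0)
o = 7 (o = 7 + 0 = 7)
j(W, l) = 7
c(v) = 95*(7 + v)/v (c(v) = (95/v)*(v + 7) = (95/v)*(7 + v) = 95*(7 + v)/v)
c(-85) - 25220 = (95 + 665/(-85)) - 25220 = (95 + 665*(-1/85)) - 25220 = (95 - 133/17) - 25220 = 1482/17 - 25220 = -427258/17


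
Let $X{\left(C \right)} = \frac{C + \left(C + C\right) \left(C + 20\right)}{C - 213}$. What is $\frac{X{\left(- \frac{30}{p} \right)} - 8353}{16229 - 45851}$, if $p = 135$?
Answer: $\frac{144263933}{511601562} \approx 0.28198$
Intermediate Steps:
$X{\left(C \right)} = \frac{C + 2 C \left(20 + C\right)}{-213 + C}$
$\frac{X{\left(- \frac{30}{p} \right)} - 8353}{16229 - 45851} = \frac{\frac{- \frac{30}{135} \left(41 + 2 \left(- \frac{30}{135}\right)\right)}{-213 - \frac{30}{135}} - 8353}{16229 - 45851} = \frac{\frac{\left(-30\right) \frac{1}{135} \left(41 + 2 \left(\left(-30\right) \frac{1}{135}\right)\right)}{-213 - \frac{2}{9}} - 8353}{-29622} = \left(- \frac{2 \left(41 + 2 \left(- \frac{2}{9}\right)\right)}{9 \left(-213 - \frac{2}{9}\right)} - 8353\right) \left(- \frac{1}{29622}\right) = \left(- \frac{2 \left(41 - \frac{4}{9}\right)}{9 \left(- \frac{1919}{9}\right)} - 8353\right) \left(- \frac{1}{29622}\right) = \left(\left(- \frac{2}{9}\right) \left(- \frac{9}{1919}\right) \frac{365}{9} - 8353\right) \left(- \frac{1}{29622}\right) = \left(\frac{730}{17271} - 8353\right) \left(- \frac{1}{29622}\right) = \left(- \frac{144263933}{17271}\right) \left(- \frac{1}{29622}\right) = \frac{144263933}{511601562}$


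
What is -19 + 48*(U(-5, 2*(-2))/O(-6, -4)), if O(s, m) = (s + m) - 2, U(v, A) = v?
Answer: 1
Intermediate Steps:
O(s, m) = -2 + m + s (O(s, m) = (m + s) - 2 = -2 + m + s)
-19 + 48*(U(-5, 2*(-2))/O(-6, -4)) = -19 + 48*(-5/(-2 - 4 - 6)) = -19 + 48*(-5/(-12)) = -19 + 48*(-5*(-1/12)) = -19 + 48*(5/12) = -19 + 20 = 1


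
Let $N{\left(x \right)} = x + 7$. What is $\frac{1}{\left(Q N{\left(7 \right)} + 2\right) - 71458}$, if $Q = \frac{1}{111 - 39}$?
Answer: $- \frac{36}{2572409} \approx -1.3995 \cdot 10^{-5}$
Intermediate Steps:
$Q = \frac{1}{72} \approx 0.013889$
$N{\left(x \right)} = 7 + x$
$\frac{1}{\left(Q N{\left(7 \right)} + 2\right) - 71458} = \frac{1}{\left(\frac{7 + 7}{72} + 2\right) - 71458} = \frac{1}{\left(\frac{1}{72} \cdot 14 + 2\right) - 71458} = \frac{1}{\left(\frac{7}{36} + 2\right) - 71458} = \frac{1}{\frac{79}{36} - 71458} = \frac{1}{- \frac{2572409}{36}} = - \frac{36}{2572409}$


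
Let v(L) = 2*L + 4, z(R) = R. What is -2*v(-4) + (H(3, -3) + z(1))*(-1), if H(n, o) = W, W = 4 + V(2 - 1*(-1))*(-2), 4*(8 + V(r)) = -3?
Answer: -29/2 ≈ -14.500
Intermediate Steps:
V(r) = -35/4 (V(r) = -8 + (¼)*(-3) = -8 - ¾ = -35/4)
W = 43/2 (W = 4 - 35/4*(-2) = 4 + 35/2 = 43/2 ≈ 21.500)
H(n, o) = 43/2
v(L) = 4 + 2*L
-2*v(-4) + (H(3, -3) + z(1))*(-1) = -2*(4 + 2*(-4)) + (43/2 + 1)*(-1) = -2*(4 - 8) + (45/2)*(-1) = -2*(-4) - 45/2 = 8 - 45/2 = -29/2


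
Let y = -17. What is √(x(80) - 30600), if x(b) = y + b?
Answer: 9*I*√377 ≈ 174.75*I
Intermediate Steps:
x(b) = -17 + b
√(x(80) - 30600) = √((-17 + 80) - 30600) = √(63 - 30600) = √(-30537) = 9*I*√377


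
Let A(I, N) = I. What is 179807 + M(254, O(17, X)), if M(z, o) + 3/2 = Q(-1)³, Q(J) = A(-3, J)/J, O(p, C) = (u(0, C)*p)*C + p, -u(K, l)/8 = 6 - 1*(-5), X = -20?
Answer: 359665/2 ≈ 1.7983e+5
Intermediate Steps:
u(K, l) = -88 (u(K, l) = -8*(6 - 1*(-5)) = -8*(6 + 5) = -8*11 = -88)
O(p, C) = p - 88*C*p (O(p, C) = (-88*p)*C + p = -88*C*p + p = p - 88*C*p)
Q(J) = -3/J
M(z, o) = 51/2 (M(z, o) = -3/2 + (-3/(-1))³ = -3/2 + (-3*(-1))³ = -3/2 + 3³ = -3/2 + 27 = 51/2)
179807 + M(254, O(17, X)) = 179807 + 51/2 = 359665/2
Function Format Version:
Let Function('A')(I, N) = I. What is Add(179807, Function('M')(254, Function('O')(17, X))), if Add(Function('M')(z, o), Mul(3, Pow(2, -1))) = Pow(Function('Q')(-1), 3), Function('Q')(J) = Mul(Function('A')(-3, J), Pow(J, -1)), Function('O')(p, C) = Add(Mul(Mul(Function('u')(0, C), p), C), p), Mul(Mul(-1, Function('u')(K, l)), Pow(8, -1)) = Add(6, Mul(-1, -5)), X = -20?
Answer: Rational(359665, 2) ≈ 1.7983e+5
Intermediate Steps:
Function('u')(K, l) = -88 (Function('u')(K, l) = Mul(-8, Add(6, Mul(-1, -5))) = Mul(-8, Add(6, 5)) = Mul(-8, 11) = -88)
Function('O')(p, C) = Add(p, Mul(-88, C, p)) (Function('O')(p, C) = Add(Mul(Mul(-88, p), C), p) = Add(Mul(-88, C, p), p) = Add(p, Mul(-88, C, p)))
Function('Q')(J) = Mul(-3, Pow(J, -1))
Function('M')(z, o) = Rational(51, 2) (Function('M')(z, o) = Add(Rational(-3, 2), Pow(Mul(-3, Pow(-1, -1)), 3)) = Add(Rational(-3, 2), Pow(Mul(-3, -1), 3)) = Add(Rational(-3, 2), Pow(3, 3)) = Add(Rational(-3, 2), 27) = Rational(51, 2))
Add(179807, Function('M')(254, Function('O')(17, X))) = Add(179807, Rational(51, 2)) = Rational(359665, 2)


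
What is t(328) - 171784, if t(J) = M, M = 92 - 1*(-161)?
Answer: -171531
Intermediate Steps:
M = 253 (M = 92 + 161 = 253)
t(J) = 253
t(328) - 171784 = 253 - 171784 = -171531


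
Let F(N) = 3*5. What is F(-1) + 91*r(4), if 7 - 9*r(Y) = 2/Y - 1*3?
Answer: 1999/18 ≈ 111.06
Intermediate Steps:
F(N) = 15
r(Y) = 10/9 - 2/(9*Y) (r(Y) = 7/9 - (2/Y - 1*3)/9 = 7/9 - (2/Y - 3)/9 = 7/9 - (-3 + 2/Y)/9 = 7/9 + (⅓ - 2/(9*Y)) = 10/9 - 2/(9*Y))
F(-1) + 91*r(4) = 15 + 91*((2/9)*(-1 + 5*4)/4) = 15 + 91*((2/9)*(¼)*(-1 + 20)) = 15 + 91*((2/9)*(¼)*19) = 15 + 91*(19/18) = 15 + 1729/18 = 1999/18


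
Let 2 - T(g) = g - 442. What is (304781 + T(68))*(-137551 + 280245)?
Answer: 43544072958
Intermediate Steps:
T(g) = 444 - g (T(g) = 2 - (g - 442) = 2 - (-442 + g) = 2 + (442 - g) = 444 - g)
(304781 + T(68))*(-137551 + 280245) = (304781 + (444 - 1*68))*(-137551 + 280245) = (304781 + (444 - 68))*142694 = (304781 + 376)*142694 = 305157*142694 = 43544072958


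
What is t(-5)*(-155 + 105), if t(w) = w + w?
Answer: 500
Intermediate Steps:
t(w) = 2*w
t(-5)*(-155 + 105) = (2*(-5))*(-155 + 105) = -10*(-50) = 500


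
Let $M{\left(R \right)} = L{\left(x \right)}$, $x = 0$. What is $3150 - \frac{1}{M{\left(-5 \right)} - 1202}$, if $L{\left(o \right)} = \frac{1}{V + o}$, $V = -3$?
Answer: $\frac{11362053}{3607} \approx 3150.0$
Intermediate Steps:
$L{\left(o \right)} = \frac{1}{-3 + o}$
$M{\left(R \right)} = - \frac{1}{3}$ ($M{\left(R \right)} = \frac{1}{-3 + 0} = \frac{1}{-3} = - \frac{1}{3}$)
$3150 - \frac{1}{M{\left(-5 \right)} - 1202} = 3150 - \frac{1}{- \frac{1}{3} - 1202} = 3150 - \frac{1}{- \frac{3607}{3}} = 3150 - - \frac{3}{3607} = 3150 + \frac{3}{3607} = \frac{11362053}{3607}$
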